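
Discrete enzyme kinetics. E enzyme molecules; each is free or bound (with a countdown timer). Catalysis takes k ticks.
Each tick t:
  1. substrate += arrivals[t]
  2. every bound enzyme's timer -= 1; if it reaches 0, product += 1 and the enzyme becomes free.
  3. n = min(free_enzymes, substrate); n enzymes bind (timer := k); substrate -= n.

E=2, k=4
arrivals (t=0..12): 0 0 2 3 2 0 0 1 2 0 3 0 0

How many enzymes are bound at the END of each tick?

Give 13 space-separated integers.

t=0: arr=0 -> substrate=0 bound=0 product=0
t=1: arr=0 -> substrate=0 bound=0 product=0
t=2: arr=2 -> substrate=0 bound=2 product=0
t=3: arr=3 -> substrate=3 bound=2 product=0
t=4: arr=2 -> substrate=5 bound=2 product=0
t=5: arr=0 -> substrate=5 bound=2 product=0
t=6: arr=0 -> substrate=3 bound=2 product=2
t=7: arr=1 -> substrate=4 bound=2 product=2
t=8: arr=2 -> substrate=6 bound=2 product=2
t=9: arr=0 -> substrate=6 bound=2 product=2
t=10: arr=3 -> substrate=7 bound=2 product=4
t=11: arr=0 -> substrate=7 bound=2 product=4
t=12: arr=0 -> substrate=7 bound=2 product=4

Answer: 0 0 2 2 2 2 2 2 2 2 2 2 2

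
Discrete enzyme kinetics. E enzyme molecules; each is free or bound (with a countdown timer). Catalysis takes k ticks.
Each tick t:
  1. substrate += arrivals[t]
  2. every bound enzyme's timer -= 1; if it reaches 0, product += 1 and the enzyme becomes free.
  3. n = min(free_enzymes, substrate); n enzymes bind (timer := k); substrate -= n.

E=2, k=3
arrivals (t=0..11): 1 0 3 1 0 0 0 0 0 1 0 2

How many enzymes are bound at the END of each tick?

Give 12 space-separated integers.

Answer: 1 1 2 2 2 2 2 2 1 1 1 2

Derivation:
t=0: arr=1 -> substrate=0 bound=1 product=0
t=1: arr=0 -> substrate=0 bound=1 product=0
t=2: arr=3 -> substrate=2 bound=2 product=0
t=3: arr=1 -> substrate=2 bound=2 product=1
t=4: arr=0 -> substrate=2 bound=2 product=1
t=5: arr=0 -> substrate=1 bound=2 product=2
t=6: arr=0 -> substrate=0 bound=2 product=3
t=7: arr=0 -> substrate=0 bound=2 product=3
t=8: arr=0 -> substrate=0 bound=1 product=4
t=9: arr=1 -> substrate=0 bound=1 product=5
t=10: arr=0 -> substrate=0 bound=1 product=5
t=11: arr=2 -> substrate=1 bound=2 product=5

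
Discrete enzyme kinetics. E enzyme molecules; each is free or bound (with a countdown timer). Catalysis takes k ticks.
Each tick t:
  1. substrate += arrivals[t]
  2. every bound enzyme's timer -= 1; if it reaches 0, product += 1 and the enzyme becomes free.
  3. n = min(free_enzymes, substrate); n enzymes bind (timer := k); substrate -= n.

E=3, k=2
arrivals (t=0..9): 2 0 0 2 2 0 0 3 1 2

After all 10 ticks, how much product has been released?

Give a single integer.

Answer: 9

Derivation:
t=0: arr=2 -> substrate=0 bound=2 product=0
t=1: arr=0 -> substrate=0 bound=2 product=0
t=2: arr=0 -> substrate=0 bound=0 product=2
t=3: arr=2 -> substrate=0 bound=2 product=2
t=4: arr=2 -> substrate=1 bound=3 product=2
t=5: arr=0 -> substrate=0 bound=2 product=4
t=6: arr=0 -> substrate=0 bound=1 product=5
t=7: arr=3 -> substrate=0 bound=3 product=6
t=8: arr=1 -> substrate=1 bound=3 product=6
t=9: arr=2 -> substrate=0 bound=3 product=9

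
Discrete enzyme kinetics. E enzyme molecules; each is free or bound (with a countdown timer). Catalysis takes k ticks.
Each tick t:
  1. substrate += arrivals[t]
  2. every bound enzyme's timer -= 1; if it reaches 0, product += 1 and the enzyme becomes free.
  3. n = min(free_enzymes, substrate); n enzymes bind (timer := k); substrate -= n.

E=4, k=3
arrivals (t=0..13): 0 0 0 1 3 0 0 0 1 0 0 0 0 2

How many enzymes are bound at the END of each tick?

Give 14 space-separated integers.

Answer: 0 0 0 1 4 4 3 0 1 1 1 0 0 2

Derivation:
t=0: arr=0 -> substrate=0 bound=0 product=0
t=1: arr=0 -> substrate=0 bound=0 product=0
t=2: arr=0 -> substrate=0 bound=0 product=0
t=3: arr=1 -> substrate=0 bound=1 product=0
t=4: arr=3 -> substrate=0 bound=4 product=0
t=5: arr=0 -> substrate=0 bound=4 product=0
t=6: arr=0 -> substrate=0 bound=3 product=1
t=7: arr=0 -> substrate=0 bound=0 product=4
t=8: arr=1 -> substrate=0 bound=1 product=4
t=9: arr=0 -> substrate=0 bound=1 product=4
t=10: arr=0 -> substrate=0 bound=1 product=4
t=11: arr=0 -> substrate=0 bound=0 product=5
t=12: arr=0 -> substrate=0 bound=0 product=5
t=13: arr=2 -> substrate=0 bound=2 product=5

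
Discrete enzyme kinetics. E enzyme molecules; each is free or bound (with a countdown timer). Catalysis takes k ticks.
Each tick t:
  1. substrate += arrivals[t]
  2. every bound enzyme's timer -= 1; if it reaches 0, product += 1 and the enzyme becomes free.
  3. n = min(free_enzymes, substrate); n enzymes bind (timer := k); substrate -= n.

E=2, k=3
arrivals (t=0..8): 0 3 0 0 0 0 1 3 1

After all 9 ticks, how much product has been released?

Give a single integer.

t=0: arr=0 -> substrate=0 bound=0 product=0
t=1: arr=3 -> substrate=1 bound=2 product=0
t=2: arr=0 -> substrate=1 bound=2 product=0
t=3: arr=0 -> substrate=1 bound=2 product=0
t=4: arr=0 -> substrate=0 bound=1 product=2
t=5: arr=0 -> substrate=0 bound=1 product=2
t=6: arr=1 -> substrate=0 bound=2 product=2
t=7: arr=3 -> substrate=2 bound=2 product=3
t=8: arr=1 -> substrate=3 bound=2 product=3

Answer: 3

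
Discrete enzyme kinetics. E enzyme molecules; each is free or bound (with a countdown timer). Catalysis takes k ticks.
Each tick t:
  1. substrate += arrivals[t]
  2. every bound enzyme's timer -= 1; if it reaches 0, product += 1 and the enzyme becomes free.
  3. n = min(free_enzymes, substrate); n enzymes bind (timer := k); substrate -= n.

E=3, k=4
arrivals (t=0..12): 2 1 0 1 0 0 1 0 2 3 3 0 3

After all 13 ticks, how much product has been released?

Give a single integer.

t=0: arr=2 -> substrate=0 bound=2 product=0
t=1: arr=1 -> substrate=0 bound=3 product=0
t=2: arr=0 -> substrate=0 bound=3 product=0
t=3: arr=1 -> substrate=1 bound=3 product=0
t=4: arr=0 -> substrate=0 bound=2 product=2
t=5: arr=0 -> substrate=0 bound=1 product=3
t=6: arr=1 -> substrate=0 bound=2 product=3
t=7: arr=0 -> substrate=0 bound=2 product=3
t=8: arr=2 -> substrate=0 bound=3 product=4
t=9: arr=3 -> substrate=3 bound=3 product=4
t=10: arr=3 -> substrate=5 bound=3 product=5
t=11: arr=0 -> substrate=5 bound=3 product=5
t=12: arr=3 -> substrate=6 bound=3 product=7

Answer: 7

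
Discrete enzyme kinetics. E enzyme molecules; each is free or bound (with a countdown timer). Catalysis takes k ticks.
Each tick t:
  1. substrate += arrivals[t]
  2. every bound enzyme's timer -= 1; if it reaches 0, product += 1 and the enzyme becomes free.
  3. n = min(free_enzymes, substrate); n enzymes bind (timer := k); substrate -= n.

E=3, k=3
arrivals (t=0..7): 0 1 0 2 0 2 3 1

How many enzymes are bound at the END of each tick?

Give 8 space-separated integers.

Answer: 0 1 1 3 2 3 3 3

Derivation:
t=0: arr=0 -> substrate=0 bound=0 product=0
t=1: arr=1 -> substrate=0 bound=1 product=0
t=2: arr=0 -> substrate=0 bound=1 product=0
t=3: arr=2 -> substrate=0 bound=3 product=0
t=4: arr=0 -> substrate=0 bound=2 product=1
t=5: arr=2 -> substrate=1 bound=3 product=1
t=6: arr=3 -> substrate=2 bound=3 product=3
t=7: arr=1 -> substrate=3 bound=3 product=3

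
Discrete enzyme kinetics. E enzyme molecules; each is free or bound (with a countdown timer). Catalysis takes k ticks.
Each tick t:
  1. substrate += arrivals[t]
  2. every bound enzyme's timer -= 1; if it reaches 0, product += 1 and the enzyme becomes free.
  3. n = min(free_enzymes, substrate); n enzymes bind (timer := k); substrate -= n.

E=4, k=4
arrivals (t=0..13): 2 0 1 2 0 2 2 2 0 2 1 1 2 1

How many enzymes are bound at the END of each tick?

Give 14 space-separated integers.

Answer: 2 2 3 4 3 4 4 4 4 4 4 4 4 4

Derivation:
t=0: arr=2 -> substrate=0 bound=2 product=0
t=1: arr=0 -> substrate=0 bound=2 product=0
t=2: arr=1 -> substrate=0 bound=3 product=0
t=3: arr=2 -> substrate=1 bound=4 product=0
t=4: arr=0 -> substrate=0 bound=3 product=2
t=5: arr=2 -> substrate=1 bound=4 product=2
t=6: arr=2 -> substrate=2 bound=4 product=3
t=7: arr=2 -> substrate=3 bound=4 product=4
t=8: arr=0 -> substrate=2 bound=4 product=5
t=9: arr=2 -> substrate=3 bound=4 product=6
t=10: arr=1 -> substrate=3 bound=4 product=7
t=11: arr=1 -> substrate=3 bound=4 product=8
t=12: arr=2 -> substrate=4 bound=4 product=9
t=13: arr=1 -> substrate=4 bound=4 product=10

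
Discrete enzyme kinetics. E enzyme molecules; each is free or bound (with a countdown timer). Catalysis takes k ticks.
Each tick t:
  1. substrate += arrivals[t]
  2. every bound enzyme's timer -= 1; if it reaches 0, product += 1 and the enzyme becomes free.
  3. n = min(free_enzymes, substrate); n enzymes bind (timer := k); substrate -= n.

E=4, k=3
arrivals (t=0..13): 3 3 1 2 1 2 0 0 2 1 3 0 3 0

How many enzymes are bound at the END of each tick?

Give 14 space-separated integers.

Answer: 3 4 4 4 4 4 4 4 4 4 4 4 4 4

Derivation:
t=0: arr=3 -> substrate=0 bound=3 product=0
t=1: arr=3 -> substrate=2 bound=4 product=0
t=2: arr=1 -> substrate=3 bound=4 product=0
t=3: arr=2 -> substrate=2 bound=4 product=3
t=4: arr=1 -> substrate=2 bound=4 product=4
t=5: arr=2 -> substrate=4 bound=4 product=4
t=6: arr=0 -> substrate=1 bound=4 product=7
t=7: arr=0 -> substrate=0 bound=4 product=8
t=8: arr=2 -> substrate=2 bound=4 product=8
t=9: arr=1 -> substrate=0 bound=4 product=11
t=10: arr=3 -> substrate=2 bound=4 product=12
t=11: arr=0 -> substrate=2 bound=4 product=12
t=12: arr=3 -> substrate=2 bound=4 product=15
t=13: arr=0 -> substrate=1 bound=4 product=16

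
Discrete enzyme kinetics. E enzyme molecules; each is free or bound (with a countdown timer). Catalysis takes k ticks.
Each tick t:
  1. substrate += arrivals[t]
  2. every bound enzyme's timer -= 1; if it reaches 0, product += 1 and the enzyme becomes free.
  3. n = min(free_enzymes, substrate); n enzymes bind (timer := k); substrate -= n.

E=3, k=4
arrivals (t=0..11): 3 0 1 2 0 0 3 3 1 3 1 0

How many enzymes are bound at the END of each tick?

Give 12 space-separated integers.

Answer: 3 3 3 3 3 3 3 3 3 3 3 3

Derivation:
t=0: arr=3 -> substrate=0 bound=3 product=0
t=1: arr=0 -> substrate=0 bound=3 product=0
t=2: arr=1 -> substrate=1 bound=3 product=0
t=3: arr=2 -> substrate=3 bound=3 product=0
t=4: arr=0 -> substrate=0 bound=3 product=3
t=5: arr=0 -> substrate=0 bound=3 product=3
t=6: arr=3 -> substrate=3 bound=3 product=3
t=7: arr=3 -> substrate=6 bound=3 product=3
t=8: arr=1 -> substrate=4 bound=3 product=6
t=9: arr=3 -> substrate=7 bound=3 product=6
t=10: arr=1 -> substrate=8 bound=3 product=6
t=11: arr=0 -> substrate=8 bound=3 product=6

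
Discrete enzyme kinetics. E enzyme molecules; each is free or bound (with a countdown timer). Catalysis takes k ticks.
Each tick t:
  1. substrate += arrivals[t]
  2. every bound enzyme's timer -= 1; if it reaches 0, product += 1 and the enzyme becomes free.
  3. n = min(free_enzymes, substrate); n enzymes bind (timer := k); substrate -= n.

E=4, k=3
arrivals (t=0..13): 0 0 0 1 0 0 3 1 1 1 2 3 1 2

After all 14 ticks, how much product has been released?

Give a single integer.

Answer: 9

Derivation:
t=0: arr=0 -> substrate=0 bound=0 product=0
t=1: arr=0 -> substrate=0 bound=0 product=0
t=2: arr=0 -> substrate=0 bound=0 product=0
t=3: arr=1 -> substrate=0 bound=1 product=0
t=4: arr=0 -> substrate=0 bound=1 product=0
t=5: arr=0 -> substrate=0 bound=1 product=0
t=6: arr=3 -> substrate=0 bound=3 product=1
t=7: arr=1 -> substrate=0 bound=4 product=1
t=8: arr=1 -> substrate=1 bound=4 product=1
t=9: arr=1 -> substrate=0 bound=3 product=4
t=10: arr=2 -> substrate=0 bound=4 product=5
t=11: arr=3 -> substrate=3 bound=4 product=5
t=12: arr=1 -> substrate=2 bound=4 product=7
t=13: arr=2 -> substrate=2 bound=4 product=9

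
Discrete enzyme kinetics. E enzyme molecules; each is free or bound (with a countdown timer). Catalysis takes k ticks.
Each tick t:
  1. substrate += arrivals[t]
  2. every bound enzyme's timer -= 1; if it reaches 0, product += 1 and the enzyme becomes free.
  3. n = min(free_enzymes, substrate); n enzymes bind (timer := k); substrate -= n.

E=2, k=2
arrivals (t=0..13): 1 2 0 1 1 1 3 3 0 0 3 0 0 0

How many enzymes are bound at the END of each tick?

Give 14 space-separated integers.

Answer: 1 2 2 2 2 2 2 2 2 2 2 2 2 2

Derivation:
t=0: arr=1 -> substrate=0 bound=1 product=0
t=1: arr=2 -> substrate=1 bound=2 product=0
t=2: arr=0 -> substrate=0 bound=2 product=1
t=3: arr=1 -> substrate=0 bound=2 product=2
t=4: arr=1 -> substrate=0 bound=2 product=3
t=5: arr=1 -> substrate=0 bound=2 product=4
t=6: arr=3 -> substrate=2 bound=2 product=5
t=7: arr=3 -> substrate=4 bound=2 product=6
t=8: arr=0 -> substrate=3 bound=2 product=7
t=9: arr=0 -> substrate=2 bound=2 product=8
t=10: arr=3 -> substrate=4 bound=2 product=9
t=11: arr=0 -> substrate=3 bound=2 product=10
t=12: arr=0 -> substrate=2 bound=2 product=11
t=13: arr=0 -> substrate=1 bound=2 product=12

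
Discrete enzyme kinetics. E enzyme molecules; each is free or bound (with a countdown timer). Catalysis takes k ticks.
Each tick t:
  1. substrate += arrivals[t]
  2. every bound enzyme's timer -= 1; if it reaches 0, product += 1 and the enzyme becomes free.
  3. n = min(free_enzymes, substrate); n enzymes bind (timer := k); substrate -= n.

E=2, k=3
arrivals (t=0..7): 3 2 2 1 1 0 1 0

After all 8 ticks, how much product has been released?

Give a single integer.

t=0: arr=3 -> substrate=1 bound=2 product=0
t=1: arr=2 -> substrate=3 bound=2 product=0
t=2: arr=2 -> substrate=5 bound=2 product=0
t=3: arr=1 -> substrate=4 bound=2 product=2
t=4: arr=1 -> substrate=5 bound=2 product=2
t=5: arr=0 -> substrate=5 bound=2 product=2
t=6: arr=1 -> substrate=4 bound=2 product=4
t=7: arr=0 -> substrate=4 bound=2 product=4

Answer: 4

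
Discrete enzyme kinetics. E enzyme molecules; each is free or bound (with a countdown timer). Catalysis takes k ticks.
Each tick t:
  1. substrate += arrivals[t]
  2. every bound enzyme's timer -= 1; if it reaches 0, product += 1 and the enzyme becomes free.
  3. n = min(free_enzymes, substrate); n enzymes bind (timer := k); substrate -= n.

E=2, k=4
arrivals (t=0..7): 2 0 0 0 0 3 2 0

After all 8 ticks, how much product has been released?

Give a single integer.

Answer: 2

Derivation:
t=0: arr=2 -> substrate=0 bound=2 product=0
t=1: arr=0 -> substrate=0 bound=2 product=0
t=2: arr=0 -> substrate=0 bound=2 product=0
t=3: arr=0 -> substrate=0 bound=2 product=0
t=4: arr=0 -> substrate=0 bound=0 product=2
t=5: arr=3 -> substrate=1 bound=2 product=2
t=6: arr=2 -> substrate=3 bound=2 product=2
t=7: arr=0 -> substrate=3 bound=2 product=2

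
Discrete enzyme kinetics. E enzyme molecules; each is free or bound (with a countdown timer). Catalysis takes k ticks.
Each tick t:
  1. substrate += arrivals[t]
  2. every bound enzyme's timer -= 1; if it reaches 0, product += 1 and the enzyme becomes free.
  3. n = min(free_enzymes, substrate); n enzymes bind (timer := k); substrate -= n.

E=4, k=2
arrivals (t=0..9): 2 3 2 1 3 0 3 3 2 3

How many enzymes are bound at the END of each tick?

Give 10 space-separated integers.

Answer: 2 4 4 4 4 3 4 4 4 4

Derivation:
t=0: arr=2 -> substrate=0 bound=2 product=0
t=1: arr=3 -> substrate=1 bound=4 product=0
t=2: arr=2 -> substrate=1 bound=4 product=2
t=3: arr=1 -> substrate=0 bound=4 product=4
t=4: arr=3 -> substrate=1 bound=4 product=6
t=5: arr=0 -> substrate=0 bound=3 product=8
t=6: arr=3 -> substrate=0 bound=4 product=10
t=7: arr=3 -> substrate=2 bound=4 product=11
t=8: arr=2 -> substrate=1 bound=4 product=14
t=9: arr=3 -> substrate=3 bound=4 product=15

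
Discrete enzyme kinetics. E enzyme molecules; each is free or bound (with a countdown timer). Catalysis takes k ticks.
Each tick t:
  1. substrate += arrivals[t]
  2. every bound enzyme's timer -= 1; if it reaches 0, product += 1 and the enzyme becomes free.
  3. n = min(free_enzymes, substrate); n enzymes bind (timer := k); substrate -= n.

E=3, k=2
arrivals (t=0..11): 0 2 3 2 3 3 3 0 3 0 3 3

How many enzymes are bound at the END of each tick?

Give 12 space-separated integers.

Answer: 0 2 3 3 3 3 3 3 3 3 3 3

Derivation:
t=0: arr=0 -> substrate=0 bound=0 product=0
t=1: arr=2 -> substrate=0 bound=2 product=0
t=2: arr=3 -> substrate=2 bound=3 product=0
t=3: arr=2 -> substrate=2 bound=3 product=2
t=4: arr=3 -> substrate=4 bound=3 product=3
t=5: arr=3 -> substrate=5 bound=3 product=5
t=6: arr=3 -> substrate=7 bound=3 product=6
t=7: arr=0 -> substrate=5 bound=3 product=8
t=8: arr=3 -> substrate=7 bound=3 product=9
t=9: arr=0 -> substrate=5 bound=3 product=11
t=10: arr=3 -> substrate=7 bound=3 product=12
t=11: arr=3 -> substrate=8 bound=3 product=14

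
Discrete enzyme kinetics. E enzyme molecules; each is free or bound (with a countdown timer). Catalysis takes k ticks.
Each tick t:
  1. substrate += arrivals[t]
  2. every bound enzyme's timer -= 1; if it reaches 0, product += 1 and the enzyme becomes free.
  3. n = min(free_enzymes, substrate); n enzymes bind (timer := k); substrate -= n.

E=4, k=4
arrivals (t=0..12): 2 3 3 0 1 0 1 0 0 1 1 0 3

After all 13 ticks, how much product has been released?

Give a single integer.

Answer: 10

Derivation:
t=0: arr=2 -> substrate=0 bound=2 product=0
t=1: arr=3 -> substrate=1 bound=4 product=0
t=2: arr=3 -> substrate=4 bound=4 product=0
t=3: arr=0 -> substrate=4 bound=4 product=0
t=4: arr=1 -> substrate=3 bound=4 product=2
t=5: arr=0 -> substrate=1 bound=4 product=4
t=6: arr=1 -> substrate=2 bound=4 product=4
t=7: arr=0 -> substrate=2 bound=4 product=4
t=8: arr=0 -> substrate=0 bound=4 product=6
t=9: arr=1 -> substrate=0 bound=3 product=8
t=10: arr=1 -> substrate=0 bound=4 product=8
t=11: arr=0 -> substrate=0 bound=4 product=8
t=12: arr=3 -> substrate=1 bound=4 product=10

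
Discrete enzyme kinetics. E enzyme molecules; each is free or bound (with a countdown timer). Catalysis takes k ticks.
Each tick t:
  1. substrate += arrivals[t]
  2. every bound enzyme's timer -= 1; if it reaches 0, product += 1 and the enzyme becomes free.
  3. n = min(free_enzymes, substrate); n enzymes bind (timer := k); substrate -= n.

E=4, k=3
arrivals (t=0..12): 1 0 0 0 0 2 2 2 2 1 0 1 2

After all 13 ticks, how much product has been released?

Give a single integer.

t=0: arr=1 -> substrate=0 bound=1 product=0
t=1: arr=0 -> substrate=0 bound=1 product=0
t=2: arr=0 -> substrate=0 bound=1 product=0
t=3: arr=0 -> substrate=0 bound=0 product=1
t=4: arr=0 -> substrate=0 bound=0 product=1
t=5: arr=2 -> substrate=0 bound=2 product=1
t=6: arr=2 -> substrate=0 bound=4 product=1
t=7: arr=2 -> substrate=2 bound=4 product=1
t=8: arr=2 -> substrate=2 bound=4 product=3
t=9: arr=1 -> substrate=1 bound=4 product=5
t=10: arr=0 -> substrate=1 bound=4 product=5
t=11: arr=1 -> substrate=0 bound=4 product=7
t=12: arr=2 -> substrate=0 bound=4 product=9

Answer: 9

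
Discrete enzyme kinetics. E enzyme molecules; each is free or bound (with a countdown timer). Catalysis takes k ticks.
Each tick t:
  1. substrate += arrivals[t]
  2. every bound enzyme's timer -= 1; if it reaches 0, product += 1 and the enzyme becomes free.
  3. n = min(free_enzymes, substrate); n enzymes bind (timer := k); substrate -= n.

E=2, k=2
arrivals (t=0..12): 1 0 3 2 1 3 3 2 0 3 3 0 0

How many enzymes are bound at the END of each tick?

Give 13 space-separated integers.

Answer: 1 1 2 2 2 2 2 2 2 2 2 2 2

Derivation:
t=0: arr=1 -> substrate=0 bound=1 product=0
t=1: arr=0 -> substrate=0 bound=1 product=0
t=2: arr=3 -> substrate=1 bound=2 product=1
t=3: arr=2 -> substrate=3 bound=2 product=1
t=4: arr=1 -> substrate=2 bound=2 product=3
t=5: arr=3 -> substrate=5 bound=2 product=3
t=6: arr=3 -> substrate=6 bound=2 product=5
t=7: arr=2 -> substrate=8 bound=2 product=5
t=8: arr=0 -> substrate=6 bound=2 product=7
t=9: arr=3 -> substrate=9 bound=2 product=7
t=10: arr=3 -> substrate=10 bound=2 product=9
t=11: arr=0 -> substrate=10 bound=2 product=9
t=12: arr=0 -> substrate=8 bound=2 product=11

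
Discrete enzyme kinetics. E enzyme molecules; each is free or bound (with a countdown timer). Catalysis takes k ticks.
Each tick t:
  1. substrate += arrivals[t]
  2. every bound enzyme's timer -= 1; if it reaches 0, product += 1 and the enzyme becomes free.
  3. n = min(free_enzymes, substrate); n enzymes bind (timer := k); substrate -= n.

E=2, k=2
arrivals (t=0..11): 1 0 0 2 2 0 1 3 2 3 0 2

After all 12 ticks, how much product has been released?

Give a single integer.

t=0: arr=1 -> substrate=0 bound=1 product=0
t=1: arr=0 -> substrate=0 bound=1 product=0
t=2: arr=0 -> substrate=0 bound=0 product=1
t=3: arr=2 -> substrate=0 bound=2 product=1
t=4: arr=2 -> substrate=2 bound=2 product=1
t=5: arr=0 -> substrate=0 bound=2 product=3
t=6: arr=1 -> substrate=1 bound=2 product=3
t=7: arr=3 -> substrate=2 bound=2 product=5
t=8: arr=2 -> substrate=4 bound=2 product=5
t=9: arr=3 -> substrate=5 bound=2 product=7
t=10: arr=0 -> substrate=5 bound=2 product=7
t=11: arr=2 -> substrate=5 bound=2 product=9

Answer: 9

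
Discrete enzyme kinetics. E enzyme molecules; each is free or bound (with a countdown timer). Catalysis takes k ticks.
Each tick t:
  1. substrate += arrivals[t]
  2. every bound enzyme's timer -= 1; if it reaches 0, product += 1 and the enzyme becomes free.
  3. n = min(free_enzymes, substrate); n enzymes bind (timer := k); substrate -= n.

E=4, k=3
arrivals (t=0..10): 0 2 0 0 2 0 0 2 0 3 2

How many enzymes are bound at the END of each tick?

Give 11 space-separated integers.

t=0: arr=0 -> substrate=0 bound=0 product=0
t=1: arr=2 -> substrate=0 bound=2 product=0
t=2: arr=0 -> substrate=0 bound=2 product=0
t=3: arr=0 -> substrate=0 bound=2 product=0
t=4: arr=2 -> substrate=0 bound=2 product=2
t=5: arr=0 -> substrate=0 bound=2 product=2
t=6: arr=0 -> substrate=0 bound=2 product=2
t=7: arr=2 -> substrate=0 bound=2 product=4
t=8: arr=0 -> substrate=0 bound=2 product=4
t=9: arr=3 -> substrate=1 bound=4 product=4
t=10: arr=2 -> substrate=1 bound=4 product=6

Answer: 0 2 2 2 2 2 2 2 2 4 4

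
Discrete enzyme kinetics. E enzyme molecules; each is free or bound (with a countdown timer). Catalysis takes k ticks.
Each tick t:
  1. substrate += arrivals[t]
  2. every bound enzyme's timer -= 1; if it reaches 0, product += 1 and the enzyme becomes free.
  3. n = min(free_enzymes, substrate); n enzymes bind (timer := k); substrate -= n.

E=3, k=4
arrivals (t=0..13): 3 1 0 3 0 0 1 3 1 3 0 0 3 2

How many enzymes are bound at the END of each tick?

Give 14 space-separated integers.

Answer: 3 3 3 3 3 3 3 3 3 3 3 3 3 3

Derivation:
t=0: arr=3 -> substrate=0 bound=3 product=0
t=1: arr=1 -> substrate=1 bound=3 product=0
t=2: arr=0 -> substrate=1 bound=3 product=0
t=3: arr=3 -> substrate=4 bound=3 product=0
t=4: arr=0 -> substrate=1 bound=3 product=3
t=5: arr=0 -> substrate=1 bound=3 product=3
t=6: arr=1 -> substrate=2 bound=3 product=3
t=7: arr=3 -> substrate=5 bound=3 product=3
t=8: arr=1 -> substrate=3 bound=3 product=6
t=9: arr=3 -> substrate=6 bound=3 product=6
t=10: arr=0 -> substrate=6 bound=3 product=6
t=11: arr=0 -> substrate=6 bound=3 product=6
t=12: arr=3 -> substrate=6 bound=3 product=9
t=13: arr=2 -> substrate=8 bound=3 product=9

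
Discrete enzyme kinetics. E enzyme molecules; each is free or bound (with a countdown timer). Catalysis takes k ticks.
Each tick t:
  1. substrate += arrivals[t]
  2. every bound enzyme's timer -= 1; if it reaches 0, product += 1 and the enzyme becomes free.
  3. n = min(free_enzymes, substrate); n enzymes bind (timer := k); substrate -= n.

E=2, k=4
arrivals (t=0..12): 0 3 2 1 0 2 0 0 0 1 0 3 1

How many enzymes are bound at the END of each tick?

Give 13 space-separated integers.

t=0: arr=0 -> substrate=0 bound=0 product=0
t=1: arr=3 -> substrate=1 bound=2 product=0
t=2: arr=2 -> substrate=3 bound=2 product=0
t=3: arr=1 -> substrate=4 bound=2 product=0
t=4: arr=0 -> substrate=4 bound=2 product=0
t=5: arr=2 -> substrate=4 bound=2 product=2
t=6: arr=0 -> substrate=4 bound=2 product=2
t=7: arr=0 -> substrate=4 bound=2 product=2
t=8: arr=0 -> substrate=4 bound=2 product=2
t=9: arr=1 -> substrate=3 bound=2 product=4
t=10: arr=0 -> substrate=3 bound=2 product=4
t=11: arr=3 -> substrate=6 bound=2 product=4
t=12: arr=1 -> substrate=7 bound=2 product=4

Answer: 0 2 2 2 2 2 2 2 2 2 2 2 2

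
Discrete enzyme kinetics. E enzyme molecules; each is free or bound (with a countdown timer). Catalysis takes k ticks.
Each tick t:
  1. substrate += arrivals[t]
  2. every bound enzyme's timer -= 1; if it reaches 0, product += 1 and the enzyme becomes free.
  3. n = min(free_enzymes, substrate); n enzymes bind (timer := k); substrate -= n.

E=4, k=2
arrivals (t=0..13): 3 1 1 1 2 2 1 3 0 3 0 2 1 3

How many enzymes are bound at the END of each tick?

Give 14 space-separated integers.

t=0: arr=3 -> substrate=0 bound=3 product=0
t=1: arr=1 -> substrate=0 bound=4 product=0
t=2: arr=1 -> substrate=0 bound=2 product=3
t=3: arr=1 -> substrate=0 bound=2 product=4
t=4: arr=2 -> substrate=0 bound=3 product=5
t=5: arr=2 -> substrate=0 bound=4 product=6
t=6: arr=1 -> substrate=0 bound=3 product=8
t=7: arr=3 -> substrate=0 bound=4 product=10
t=8: arr=0 -> substrate=0 bound=3 product=11
t=9: arr=3 -> substrate=0 bound=3 product=14
t=10: arr=0 -> substrate=0 bound=3 product=14
t=11: arr=2 -> substrate=0 bound=2 product=17
t=12: arr=1 -> substrate=0 bound=3 product=17
t=13: arr=3 -> substrate=0 bound=4 product=19

Answer: 3 4 2 2 3 4 3 4 3 3 3 2 3 4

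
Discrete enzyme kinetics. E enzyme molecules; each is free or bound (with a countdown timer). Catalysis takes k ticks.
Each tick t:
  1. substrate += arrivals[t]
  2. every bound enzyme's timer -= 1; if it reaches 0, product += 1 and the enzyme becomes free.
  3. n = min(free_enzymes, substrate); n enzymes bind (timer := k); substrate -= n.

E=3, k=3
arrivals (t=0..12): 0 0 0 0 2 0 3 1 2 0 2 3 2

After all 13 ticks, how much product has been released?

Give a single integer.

t=0: arr=0 -> substrate=0 bound=0 product=0
t=1: arr=0 -> substrate=0 bound=0 product=0
t=2: arr=0 -> substrate=0 bound=0 product=0
t=3: arr=0 -> substrate=0 bound=0 product=0
t=4: arr=2 -> substrate=0 bound=2 product=0
t=5: arr=0 -> substrate=0 bound=2 product=0
t=6: arr=3 -> substrate=2 bound=3 product=0
t=7: arr=1 -> substrate=1 bound=3 product=2
t=8: arr=2 -> substrate=3 bound=3 product=2
t=9: arr=0 -> substrate=2 bound=3 product=3
t=10: arr=2 -> substrate=2 bound=3 product=5
t=11: arr=3 -> substrate=5 bound=3 product=5
t=12: arr=2 -> substrate=6 bound=3 product=6

Answer: 6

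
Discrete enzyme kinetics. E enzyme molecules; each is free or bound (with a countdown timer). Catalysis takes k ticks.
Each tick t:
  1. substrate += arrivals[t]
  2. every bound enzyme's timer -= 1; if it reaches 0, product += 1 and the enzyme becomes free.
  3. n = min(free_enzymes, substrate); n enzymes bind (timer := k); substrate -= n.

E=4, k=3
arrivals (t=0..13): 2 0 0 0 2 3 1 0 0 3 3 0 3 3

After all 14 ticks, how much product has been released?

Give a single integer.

Answer: 12

Derivation:
t=0: arr=2 -> substrate=0 bound=2 product=0
t=1: arr=0 -> substrate=0 bound=2 product=0
t=2: arr=0 -> substrate=0 bound=2 product=0
t=3: arr=0 -> substrate=0 bound=0 product=2
t=4: arr=2 -> substrate=0 bound=2 product=2
t=5: arr=3 -> substrate=1 bound=4 product=2
t=6: arr=1 -> substrate=2 bound=4 product=2
t=7: arr=0 -> substrate=0 bound=4 product=4
t=8: arr=0 -> substrate=0 bound=2 product=6
t=9: arr=3 -> substrate=1 bound=4 product=6
t=10: arr=3 -> substrate=2 bound=4 product=8
t=11: arr=0 -> substrate=2 bound=4 product=8
t=12: arr=3 -> substrate=3 bound=4 product=10
t=13: arr=3 -> substrate=4 bound=4 product=12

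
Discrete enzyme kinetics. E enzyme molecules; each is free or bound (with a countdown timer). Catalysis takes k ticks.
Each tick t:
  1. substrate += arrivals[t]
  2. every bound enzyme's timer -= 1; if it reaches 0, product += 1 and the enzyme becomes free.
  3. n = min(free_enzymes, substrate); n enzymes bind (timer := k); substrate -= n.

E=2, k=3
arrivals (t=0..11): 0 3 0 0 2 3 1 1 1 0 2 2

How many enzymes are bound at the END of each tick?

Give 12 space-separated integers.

t=0: arr=0 -> substrate=0 bound=0 product=0
t=1: arr=3 -> substrate=1 bound=2 product=0
t=2: arr=0 -> substrate=1 bound=2 product=0
t=3: arr=0 -> substrate=1 bound=2 product=0
t=4: arr=2 -> substrate=1 bound=2 product=2
t=5: arr=3 -> substrate=4 bound=2 product=2
t=6: arr=1 -> substrate=5 bound=2 product=2
t=7: arr=1 -> substrate=4 bound=2 product=4
t=8: arr=1 -> substrate=5 bound=2 product=4
t=9: arr=0 -> substrate=5 bound=2 product=4
t=10: arr=2 -> substrate=5 bound=2 product=6
t=11: arr=2 -> substrate=7 bound=2 product=6

Answer: 0 2 2 2 2 2 2 2 2 2 2 2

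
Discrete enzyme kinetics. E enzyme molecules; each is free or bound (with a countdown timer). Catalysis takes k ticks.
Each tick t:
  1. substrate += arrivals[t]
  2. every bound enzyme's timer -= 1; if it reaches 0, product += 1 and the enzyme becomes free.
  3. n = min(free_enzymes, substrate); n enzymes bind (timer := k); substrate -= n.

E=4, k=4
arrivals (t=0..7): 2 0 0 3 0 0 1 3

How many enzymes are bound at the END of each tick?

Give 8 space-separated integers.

Answer: 2 2 2 4 3 3 4 4

Derivation:
t=0: arr=2 -> substrate=0 bound=2 product=0
t=1: arr=0 -> substrate=0 bound=2 product=0
t=2: arr=0 -> substrate=0 bound=2 product=0
t=3: arr=3 -> substrate=1 bound=4 product=0
t=4: arr=0 -> substrate=0 bound=3 product=2
t=5: arr=0 -> substrate=0 bound=3 product=2
t=6: arr=1 -> substrate=0 bound=4 product=2
t=7: arr=3 -> substrate=1 bound=4 product=4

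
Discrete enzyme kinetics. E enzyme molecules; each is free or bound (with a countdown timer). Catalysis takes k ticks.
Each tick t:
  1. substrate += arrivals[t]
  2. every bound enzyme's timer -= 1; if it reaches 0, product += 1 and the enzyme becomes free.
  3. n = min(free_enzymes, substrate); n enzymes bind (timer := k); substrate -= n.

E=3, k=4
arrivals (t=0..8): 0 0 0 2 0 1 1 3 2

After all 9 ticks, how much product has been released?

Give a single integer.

Answer: 2

Derivation:
t=0: arr=0 -> substrate=0 bound=0 product=0
t=1: arr=0 -> substrate=0 bound=0 product=0
t=2: arr=0 -> substrate=0 bound=0 product=0
t=3: arr=2 -> substrate=0 bound=2 product=0
t=4: arr=0 -> substrate=0 bound=2 product=0
t=5: arr=1 -> substrate=0 bound=3 product=0
t=6: arr=1 -> substrate=1 bound=3 product=0
t=7: arr=3 -> substrate=2 bound=3 product=2
t=8: arr=2 -> substrate=4 bound=3 product=2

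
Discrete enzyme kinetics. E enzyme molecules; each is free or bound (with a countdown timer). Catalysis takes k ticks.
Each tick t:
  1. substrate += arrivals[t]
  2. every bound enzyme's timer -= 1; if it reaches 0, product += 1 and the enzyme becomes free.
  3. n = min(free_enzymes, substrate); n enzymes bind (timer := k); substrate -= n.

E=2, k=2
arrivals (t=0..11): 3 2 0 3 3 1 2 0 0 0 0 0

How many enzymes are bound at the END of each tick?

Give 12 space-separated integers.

t=0: arr=3 -> substrate=1 bound=2 product=0
t=1: arr=2 -> substrate=3 bound=2 product=0
t=2: arr=0 -> substrate=1 bound=2 product=2
t=3: arr=3 -> substrate=4 bound=2 product=2
t=4: arr=3 -> substrate=5 bound=2 product=4
t=5: arr=1 -> substrate=6 bound=2 product=4
t=6: arr=2 -> substrate=6 bound=2 product=6
t=7: arr=0 -> substrate=6 bound=2 product=6
t=8: arr=0 -> substrate=4 bound=2 product=8
t=9: arr=0 -> substrate=4 bound=2 product=8
t=10: arr=0 -> substrate=2 bound=2 product=10
t=11: arr=0 -> substrate=2 bound=2 product=10

Answer: 2 2 2 2 2 2 2 2 2 2 2 2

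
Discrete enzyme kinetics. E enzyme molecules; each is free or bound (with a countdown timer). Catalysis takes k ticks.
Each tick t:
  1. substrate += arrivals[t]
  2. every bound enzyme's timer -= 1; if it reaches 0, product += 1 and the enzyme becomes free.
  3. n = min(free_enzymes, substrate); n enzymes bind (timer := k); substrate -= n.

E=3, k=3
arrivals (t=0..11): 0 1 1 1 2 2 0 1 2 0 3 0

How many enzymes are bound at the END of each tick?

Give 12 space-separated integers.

Answer: 0 1 2 3 3 3 3 3 3 3 3 3

Derivation:
t=0: arr=0 -> substrate=0 bound=0 product=0
t=1: arr=1 -> substrate=0 bound=1 product=0
t=2: arr=1 -> substrate=0 bound=2 product=0
t=3: arr=1 -> substrate=0 bound=3 product=0
t=4: arr=2 -> substrate=1 bound=3 product=1
t=5: arr=2 -> substrate=2 bound=3 product=2
t=6: arr=0 -> substrate=1 bound=3 product=3
t=7: arr=1 -> substrate=1 bound=3 product=4
t=8: arr=2 -> substrate=2 bound=3 product=5
t=9: arr=0 -> substrate=1 bound=3 product=6
t=10: arr=3 -> substrate=3 bound=3 product=7
t=11: arr=0 -> substrate=2 bound=3 product=8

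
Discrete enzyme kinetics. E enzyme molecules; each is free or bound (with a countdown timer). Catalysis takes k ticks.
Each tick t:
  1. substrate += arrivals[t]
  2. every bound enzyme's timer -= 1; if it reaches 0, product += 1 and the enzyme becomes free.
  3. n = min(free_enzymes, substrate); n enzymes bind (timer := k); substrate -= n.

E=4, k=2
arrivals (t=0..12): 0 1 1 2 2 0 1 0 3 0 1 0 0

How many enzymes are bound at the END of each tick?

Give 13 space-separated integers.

t=0: arr=0 -> substrate=0 bound=0 product=0
t=1: arr=1 -> substrate=0 bound=1 product=0
t=2: arr=1 -> substrate=0 bound=2 product=0
t=3: arr=2 -> substrate=0 bound=3 product=1
t=4: arr=2 -> substrate=0 bound=4 product=2
t=5: arr=0 -> substrate=0 bound=2 product=4
t=6: arr=1 -> substrate=0 bound=1 product=6
t=7: arr=0 -> substrate=0 bound=1 product=6
t=8: arr=3 -> substrate=0 bound=3 product=7
t=9: arr=0 -> substrate=0 bound=3 product=7
t=10: arr=1 -> substrate=0 bound=1 product=10
t=11: arr=0 -> substrate=0 bound=1 product=10
t=12: arr=0 -> substrate=0 bound=0 product=11

Answer: 0 1 2 3 4 2 1 1 3 3 1 1 0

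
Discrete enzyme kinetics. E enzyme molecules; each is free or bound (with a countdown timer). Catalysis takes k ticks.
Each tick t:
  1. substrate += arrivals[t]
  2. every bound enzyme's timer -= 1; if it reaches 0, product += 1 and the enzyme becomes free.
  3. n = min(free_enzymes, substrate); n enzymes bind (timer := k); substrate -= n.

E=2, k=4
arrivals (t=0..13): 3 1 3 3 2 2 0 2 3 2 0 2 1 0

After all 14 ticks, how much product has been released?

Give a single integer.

t=0: arr=3 -> substrate=1 bound=2 product=0
t=1: arr=1 -> substrate=2 bound=2 product=0
t=2: arr=3 -> substrate=5 bound=2 product=0
t=3: arr=3 -> substrate=8 bound=2 product=0
t=4: arr=2 -> substrate=8 bound=2 product=2
t=5: arr=2 -> substrate=10 bound=2 product=2
t=6: arr=0 -> substrate=10 bound=2 product=2
t=7: arr=2 -> substrate=12 bound=2 product=2
t=8: arr=3 -> substrate=13 bound=2 product=4
t=9: arr=2 -> substrate=15 bound=2 product=4
t=10: arr=0 -> substrate=15 bound=2 product=4
t=11: arr=2 -> substrate=17 bound=2 product=4
t=12: arr=1 -> substrate=16 bound=2 product=6
t=13: arr=0 -> substrate=16 bound=2 product=6

Answer: 6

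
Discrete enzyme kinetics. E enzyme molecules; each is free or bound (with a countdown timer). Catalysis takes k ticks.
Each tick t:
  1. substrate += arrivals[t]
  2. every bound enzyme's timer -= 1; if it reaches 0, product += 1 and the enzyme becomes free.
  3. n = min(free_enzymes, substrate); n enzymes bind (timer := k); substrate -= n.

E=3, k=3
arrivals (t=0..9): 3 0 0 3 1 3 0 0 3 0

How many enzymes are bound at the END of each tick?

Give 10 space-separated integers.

Answer: 3 3 3 3 3 3 3 3 3 3

Derivation:
t=0: arr=3 -> substrate=0 bound=3 product=0
t=1: arr=0 -> substrate=0 bound=3 product=0
t=2: arr=0 -> substrate=0 bound=3 product=0
t=3: arr=3 -> substrate=0 bound=3 product=3
t=4: arr=1 -> substrate=1 bound=3 product=3
t=5: arr=3 -> substrate=4 bound=3 product=3
t=6: arr=0 -> substrate=1 bound=3 product=6
t=7: arr=0 -> substrate=1 bound=3 product=6
t=8: arr=3 -> substrate=4 bound=3 product=6
t=9: arr=0 -> substrate=1 bound=3 product=9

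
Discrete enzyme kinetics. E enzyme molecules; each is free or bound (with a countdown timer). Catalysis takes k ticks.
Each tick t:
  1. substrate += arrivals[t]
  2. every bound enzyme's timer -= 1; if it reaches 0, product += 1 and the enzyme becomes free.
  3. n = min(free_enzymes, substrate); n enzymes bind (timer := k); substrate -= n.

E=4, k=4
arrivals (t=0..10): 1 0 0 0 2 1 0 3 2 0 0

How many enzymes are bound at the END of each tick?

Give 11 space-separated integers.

Answer: 1 1 1 1 2 3 3 4 4 4 4

Derivation:
t=0: arr=1 -> substrate=0 bound=1 product=0
t=1: arr=0 -> substrate=0 bound=1 product=0
t=2: arr=0 -> substrate=0 bound=1 product=0
t=3: arr=0 -> substrate=0 bound=1 product=0
t=4: arr=2 -> substrate=0 bound=2 product=1
t=5: arr=1 -> substrate=0 bound=3 product=1
t=6: arr=0 -> substrate=0 bound=3 product=1
t=7: arr=3 -> substrate=2 bound=4 product=1
t=8: arr=2 -> substrate=2 bound=4 product=3
t=9: arr=0 -> substrate=1 bound=4 product=4
t=10: arr=0 -> substrate=1 bound=4 product=4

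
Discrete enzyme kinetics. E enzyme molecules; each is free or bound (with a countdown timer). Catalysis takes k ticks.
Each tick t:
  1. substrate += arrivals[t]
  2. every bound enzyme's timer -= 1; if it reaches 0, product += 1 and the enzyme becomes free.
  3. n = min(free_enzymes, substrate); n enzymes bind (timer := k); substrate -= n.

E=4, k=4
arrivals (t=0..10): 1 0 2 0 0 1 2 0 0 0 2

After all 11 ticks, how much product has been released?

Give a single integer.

t=0: arr=1 -> substrate=0 bound=1 product=0
t=1: arr=0 -> substrate=0 bound=1 product=0
t=2: arr=2 -> substrate=0 bound=3 product=0
t=3: arr=0 -> substrate=0 bound=3 product=0
t=4: arr=0 -> substrate=0 bound=2 product=1
t=5: arr=1 -> substrate=0 bound=3 product=1
t=6: arr=2 -> substrate=0 bound=3 product=3
t=7: arr=0 -> substrate=0 bound=3 product=3
t=8: arr=0 -> substrate=0 bound=3 product=3
t=9: arr=0 -> substrate=0 bound=2 product=4
t=10: arr=2 -> substrate=0 bound=2 product=6

Answer: 6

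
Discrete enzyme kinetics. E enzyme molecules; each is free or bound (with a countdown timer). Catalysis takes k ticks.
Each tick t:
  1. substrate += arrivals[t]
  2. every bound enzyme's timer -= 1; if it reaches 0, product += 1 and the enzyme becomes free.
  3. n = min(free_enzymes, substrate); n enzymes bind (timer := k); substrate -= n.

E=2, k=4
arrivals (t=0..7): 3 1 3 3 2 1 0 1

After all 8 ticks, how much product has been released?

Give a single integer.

Answer: 2

Derivation:
t=0: arr=3 -> substrate=1 bound=2 product=0
t=1: arr=1 -> substrate=2 bound=2 product=0
t=2: arr=3 -> substrate=5 bound=2 product=0
t=3: arr=3 -> substrate=8 bound=2 product=0
t=4: arr=2 -> substrate=8 bound=2 product=2
t=5: arr=1 -> substrate=9 bound=2 product=2
t=6: arr=0 -> substrate=9 bound=2 product=2
t=7: arr=1 -> substrate=10 bound=2 product=2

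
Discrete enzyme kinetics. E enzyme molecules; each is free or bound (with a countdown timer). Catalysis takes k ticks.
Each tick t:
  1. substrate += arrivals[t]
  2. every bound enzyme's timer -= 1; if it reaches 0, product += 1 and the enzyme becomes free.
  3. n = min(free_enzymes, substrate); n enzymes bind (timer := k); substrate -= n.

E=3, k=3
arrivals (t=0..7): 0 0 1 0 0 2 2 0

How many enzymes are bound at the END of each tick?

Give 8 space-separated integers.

Answer: 0 0 1 1 1 2 3 3

Derivation:
t=0: arr=0 -> substrate=0 bound=0 product=0
t=1: arr=0 -> substrate=0 bound=0 product=0
t=2: arr=1 -> substrate=0 bound=1 product=0
t=3: arr=0 -> substrate=0 bound=1 product=0
t=4: arr=0 -> substrate=0 bound=1 product=0
t=5: arr=2 -> substrate=0 bound=2 product=1
t=6: arr=2 -> substrate=1 bound=3 product=1
t=7: arr=0 -> substrate=1 bound=3 product=1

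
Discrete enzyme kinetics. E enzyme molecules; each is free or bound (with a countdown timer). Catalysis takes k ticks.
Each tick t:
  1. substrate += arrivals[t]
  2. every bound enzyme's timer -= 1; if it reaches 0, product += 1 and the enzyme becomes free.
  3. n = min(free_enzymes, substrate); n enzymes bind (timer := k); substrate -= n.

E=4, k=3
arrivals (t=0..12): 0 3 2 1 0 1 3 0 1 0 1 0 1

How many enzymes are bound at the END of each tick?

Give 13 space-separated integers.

t=0: arr=0 -> substrate=0 bound=0 product=0
t=1: arr=3 -> substrate=0 bound=3 product=0
t=2: arr=2 -> substrate=1 bound=4 product=0
t=3: arr=1 -> substrate=2 bound=4 product=0
t=4: arr=0 -> substrate=0 bound=3 product=3
t=5: arr=1 -> substrate=0 bound=3 product=4
t=6: arr=3 -> substrate=2 bound=4 product=4
t=7: arr=0 -> substrate=0 bound=4 product=6
t=8: arr=1 -> substrate=0 bound=4 product=7
t=9: arr=0 -> substrate=0 bound=3 product=8
t=10: arr=1 -> substrate=0 bound=2 product=10
t=11: arr=0 -> substrate=0 bound=1 product=11
t=12: arr=1 -> substrate=0 bound=2 product=11

Answer: 0 3 4 4 3 3 4 4 4 3 2 1 2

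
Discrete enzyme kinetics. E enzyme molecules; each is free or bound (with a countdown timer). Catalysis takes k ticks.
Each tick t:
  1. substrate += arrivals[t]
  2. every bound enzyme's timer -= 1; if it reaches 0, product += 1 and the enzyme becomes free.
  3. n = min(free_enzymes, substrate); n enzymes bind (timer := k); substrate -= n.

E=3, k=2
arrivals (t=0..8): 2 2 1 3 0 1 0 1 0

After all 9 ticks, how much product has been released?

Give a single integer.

t=0: arr=2 -> substrate=0 bound=2 product=0
t=1: arr=2 -> substrate=1 bound=3 product=0
t=2: arr=1 -> substrate=0 bound=3 product=2
t=3: arr=3 -> substrate=2 bound=3 product=3
t=4: arr=0 -> substrate=0 bound=3 product=5
t=5: arr=1 -> substrate=0 bound=3 product=6
t=6: arr=0 -> substrate=0 bound=1 product=8
t=7: arr=1 -> substrate=0 bound=1 product=9
t=8: arr=0 -> substrate=0 bound=1 product=9

Answer: 9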